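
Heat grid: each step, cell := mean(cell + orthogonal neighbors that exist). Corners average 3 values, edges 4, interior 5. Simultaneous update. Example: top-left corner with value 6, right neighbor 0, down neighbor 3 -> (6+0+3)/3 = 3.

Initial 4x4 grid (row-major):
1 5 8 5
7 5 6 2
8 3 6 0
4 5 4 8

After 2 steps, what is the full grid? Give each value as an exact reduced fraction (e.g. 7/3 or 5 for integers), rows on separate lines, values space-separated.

Answer: 43/9 1217/240 423/80 19/4
1217/240 26/5 473/100 353/80
1309/240 239/50 487/100 301/80
91/18 1249/240 351/80 55/12

Derivation:
After step 1:
  13/3 19/4 6 5
  21/4 26/5 27/5 13/4
  11/2 27/5 19/5 4
  17/3 4 23/4 4
After step 2:
  43/9 1217/240 423/80 19/4
  1217/240 26/5 473/100 353/80
  1309/240 239/50 487/100 301/80
  91/18 1249/240 351/80 55/12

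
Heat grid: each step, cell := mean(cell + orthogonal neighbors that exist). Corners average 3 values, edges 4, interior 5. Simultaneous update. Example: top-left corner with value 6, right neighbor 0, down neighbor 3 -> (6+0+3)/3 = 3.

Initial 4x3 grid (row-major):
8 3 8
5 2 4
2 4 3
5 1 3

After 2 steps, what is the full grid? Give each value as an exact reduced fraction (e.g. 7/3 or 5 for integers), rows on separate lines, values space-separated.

After step 1:
  16/3 21/4 5
  17/4 18/5 17/4
  4 12/5 7/2
  8/3 13/4 7/3
After step 2:
  89/18 1151/240 29/6
  1031/240 79/20 327/80
  799/240 67/20 749/240
  119/36 213/80 109/36

Answer: 89/18 1151/240 29/6
1031/240 79/20 327/80
799/240 67/20 749/240
119/36 213/80 109/36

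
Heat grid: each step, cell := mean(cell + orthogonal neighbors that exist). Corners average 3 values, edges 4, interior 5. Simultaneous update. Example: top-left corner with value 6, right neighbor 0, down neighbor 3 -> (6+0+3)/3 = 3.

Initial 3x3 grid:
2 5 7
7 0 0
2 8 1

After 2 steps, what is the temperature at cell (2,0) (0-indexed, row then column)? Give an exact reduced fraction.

Step 1: cell (2,0) = 17/3
Step 2: cell (2,0) = 67/18
Full grid after step 2:
  131/36 97/24 19/6
  205/48 3 13/4
  67/18 185/48 31/12

Answer: 67/18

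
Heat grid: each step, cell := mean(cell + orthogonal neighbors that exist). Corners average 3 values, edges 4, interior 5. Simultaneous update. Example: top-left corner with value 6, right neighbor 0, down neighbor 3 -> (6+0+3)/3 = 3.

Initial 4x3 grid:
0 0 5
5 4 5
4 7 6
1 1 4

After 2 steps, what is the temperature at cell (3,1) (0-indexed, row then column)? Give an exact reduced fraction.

Step 1: cell (3,1) = 13/4
Step 2: cell (3,1) = 799/240
Full grid after step 2:
  43/18 229/80 127/36
  401/120 191/50 541/120
  139/40 108/25 557/120
  19/6 799/240 149/36

Answer: 799/240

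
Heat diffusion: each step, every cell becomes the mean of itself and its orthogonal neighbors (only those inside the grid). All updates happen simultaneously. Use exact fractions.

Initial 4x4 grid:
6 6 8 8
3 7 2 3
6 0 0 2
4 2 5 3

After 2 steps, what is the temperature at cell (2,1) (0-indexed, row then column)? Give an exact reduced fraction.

Step 1: cell (2,1) = 3
Step 2: cell (2,1) = 72/25
Full grid after step 2:
  23/4 427/80 277/48 193/36
  347/80 457/100 383/100 193/48
  63/16 72/25 133/50 653/240
  10/3 49/16 623/240 47/18

Answer: 72/25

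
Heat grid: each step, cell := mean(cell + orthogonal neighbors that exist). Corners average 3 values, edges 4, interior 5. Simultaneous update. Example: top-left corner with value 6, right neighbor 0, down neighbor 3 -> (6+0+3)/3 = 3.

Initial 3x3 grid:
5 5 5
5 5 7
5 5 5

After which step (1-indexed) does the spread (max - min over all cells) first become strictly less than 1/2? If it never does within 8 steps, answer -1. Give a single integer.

Step 1: max=17/3, min=5, spread=2/3
Step 2: max=667/120, min=5, spread=67/120
Step 3: max=5837/1080, min=507/100, spread=1807/5400
  -> spread < 1/2 first at step 3
Step 4: max=2317963/432000, min=13861/2700, spread=33401/144000
Step 5: max=20669933/3888000, min=1393391/270000, spread=3025513/19440000
Step 6: max=8240926867/1555200000, min=74755949/14400000, spread=53531/497664
Step 7: max=492592925849/93312000000, min=20231116051/3888000000, spread=450953/5971968
Step 8: max=29502503560603/5598720000000, min=2433808610519/466560000000, spread=3799043/71663616

Answer: 3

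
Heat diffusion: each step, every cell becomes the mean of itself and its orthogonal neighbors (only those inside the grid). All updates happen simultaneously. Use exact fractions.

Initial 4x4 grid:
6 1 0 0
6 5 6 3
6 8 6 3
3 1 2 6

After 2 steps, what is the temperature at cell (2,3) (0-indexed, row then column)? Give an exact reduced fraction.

Answer: 97/24

Derivation:
Step 1: cell (2,3) = 9/2
Step 2: cell (2,3) = 97/24
Full grid after step 2:
  157/36 857/240 39/16 23/12
  631/120 463/100 379/100 25/8
  601/120 493/100 449/100 97/24
  151/36 947/240 191/48 143/36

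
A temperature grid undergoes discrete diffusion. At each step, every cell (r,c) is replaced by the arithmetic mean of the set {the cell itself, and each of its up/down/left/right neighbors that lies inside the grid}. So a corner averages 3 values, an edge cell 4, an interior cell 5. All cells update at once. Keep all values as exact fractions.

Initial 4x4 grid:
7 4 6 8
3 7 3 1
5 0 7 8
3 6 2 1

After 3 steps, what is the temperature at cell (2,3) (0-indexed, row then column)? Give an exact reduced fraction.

Step 1: cell (2,3) = 17/4
Step 2: cell (2,3) = 203/48
Step 3: cell (2,3) = 31273/7200
Full grid after step 3:
  5147/1080 36757/7200 3933/800 1813/360
  33997/7200 13151/3000 4773/1000 3713/800
  27949/7200 3227/750 3047/750 31273/7200
  431/108 26419/7200 28963/7200 425/108

Answer: 31273/7200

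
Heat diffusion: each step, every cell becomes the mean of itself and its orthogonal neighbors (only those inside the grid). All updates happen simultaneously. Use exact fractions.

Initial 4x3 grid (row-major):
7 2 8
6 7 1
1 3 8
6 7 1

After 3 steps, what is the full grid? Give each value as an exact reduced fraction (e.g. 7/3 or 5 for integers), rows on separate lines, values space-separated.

Answer: 3491/720 3691/720 10093/2160
479/96 2719/600 1411/288
6371/1440 383/80 6301/1440
5021/1080 4211/960 5071/1080

Derivation:
After step 1:
  5 6 11/3
  21/4 19/5 6
  4 26/5 13/4
  14/3 17/4 16/3
After step 2:
  65/12 277/60 47/9
  361/80 21/4 1003/240
  1147/240 41/10 1187/240
  155/36 389/80 77/18
After step 3:
  3491/720 3691/720 10093/2160
  479/96 2719/600 1411/288
  6371/1440 383/80 6301/1440
  5021/1080 4211/960 5071/1080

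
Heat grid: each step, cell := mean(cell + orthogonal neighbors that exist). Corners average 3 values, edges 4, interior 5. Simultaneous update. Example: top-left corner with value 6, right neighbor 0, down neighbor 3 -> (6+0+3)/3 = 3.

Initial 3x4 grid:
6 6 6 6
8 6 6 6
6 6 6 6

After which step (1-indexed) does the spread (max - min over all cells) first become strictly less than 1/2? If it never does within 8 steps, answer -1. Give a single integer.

Answer: 3

Derivation:
Step 1: max=20/3, min=6, spread=2/3
Step 2: max=787/120, min=6, spread=67/120
Step 3: max=6917/1080, min=6, spread=437/1080
  -> spread < 1/2 first at step 3
Step 4: max=2749531/432000, min=3009/500, spread=29951/86400
Step 5: max=24543821/3888000, min=20408/3375, spread=206761/777600
Step 6: max=9787395571/1555200000, min=16365671/2700000, spread=14430763/62208000
Step 7: max=584979741689/93312000000, min=1313652727/216000000, spread=139854109/746496000
Step 8: max=35014791890251/5598720000000, min=118491228977/19440000000, spread=7114543559/44789760000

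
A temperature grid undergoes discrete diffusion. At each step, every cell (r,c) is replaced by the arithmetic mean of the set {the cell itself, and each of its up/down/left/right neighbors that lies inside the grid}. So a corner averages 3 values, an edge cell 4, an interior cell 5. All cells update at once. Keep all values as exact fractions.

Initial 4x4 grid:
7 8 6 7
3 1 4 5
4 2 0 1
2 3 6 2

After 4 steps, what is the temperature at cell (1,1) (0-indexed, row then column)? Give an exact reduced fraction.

Step 1: cell (1,1) = 18/5
Step 2: cell (1,1) = 361/100
Step 3: cell (1,1) = 7917/2000
Step 4: cell (1,1) = 233171/60000
Full grid after step 4:
  97421/21600 334883/72000 1483/320 4187/900
  71357/18000 233171/60000 19927/5000 1261/320
  19313/6000 31943/10000 185531/60000 232373/72000
  1191/400 34051/12000 102709/36000 61061/21600

Answer: 233171/60000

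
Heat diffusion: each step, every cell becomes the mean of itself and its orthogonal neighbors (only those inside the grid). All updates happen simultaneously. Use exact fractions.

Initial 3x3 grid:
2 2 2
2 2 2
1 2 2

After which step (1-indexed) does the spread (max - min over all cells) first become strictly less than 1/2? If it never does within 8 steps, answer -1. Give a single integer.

Answer: 1

Derivation:
Step 1: max=2, min=5/3, spread=1/3
  -> spread < 1/2 first at step 1
Step 2: max=2, min=31/18, spread=5/18
Step 3: max=2, min=391/216, spread=41/216
Step 4: max=709/360, min=23789/12960, spread=347/2592
Step 5: max=7043/3600, min=1448263/777600, spread=2921/31104
Step 6: max=838517/432000, min=87483461/46656000, spread=24611/373248
Step 7: max=18783259/9720000, min=5279997967/2799360000, spread=207329/4478976
Step 8: max=997998401/518400000, min=317893247549/167961600000, spread=1746635/53747712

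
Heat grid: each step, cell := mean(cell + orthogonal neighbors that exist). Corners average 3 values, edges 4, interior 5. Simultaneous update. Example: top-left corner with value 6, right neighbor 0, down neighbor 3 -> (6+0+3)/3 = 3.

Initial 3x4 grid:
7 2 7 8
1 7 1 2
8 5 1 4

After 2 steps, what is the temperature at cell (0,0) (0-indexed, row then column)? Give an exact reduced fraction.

Answer: 89/18

Derivation:
Step 1: cell (0,0) = 10/3
Step 2: cell (0,0) = 89/18
Full grid after step 2:
  89/18 1007/240 1171/240 167/36
  339/80 471/100 89/25 307/80
  47/9 119/30 209/60 53/18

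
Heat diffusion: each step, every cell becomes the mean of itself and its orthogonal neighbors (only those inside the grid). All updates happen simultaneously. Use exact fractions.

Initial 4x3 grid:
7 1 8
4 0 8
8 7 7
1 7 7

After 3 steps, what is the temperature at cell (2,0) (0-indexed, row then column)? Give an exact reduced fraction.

Step 1: cell (2,0) = 5
Step 2: cell (2,0) = 1253/240
Step 3: cell (2,0) = 36803/7200
Full grid after step 3:
  629/144 16799/3600 137/27
  11261/2400 29869/6000 1244/225
  36803/7200 33539/6000 2421/400
  11813/2160 41903/7200 2273/360

Answer: 36803/7200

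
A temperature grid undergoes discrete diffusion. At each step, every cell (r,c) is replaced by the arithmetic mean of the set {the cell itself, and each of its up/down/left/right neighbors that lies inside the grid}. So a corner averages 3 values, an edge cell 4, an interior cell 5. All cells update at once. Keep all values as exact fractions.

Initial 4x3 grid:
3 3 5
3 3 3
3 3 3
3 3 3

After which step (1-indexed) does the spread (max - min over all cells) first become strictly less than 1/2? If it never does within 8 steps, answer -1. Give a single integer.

Step 1: max=11/3, min=3, spread=2/3
Step 2: max=32/9, min=3, spread=5/9
Step 3: max=365/108, min=3, spread=41/108
  -> spread < 1/2 first at step 3
Step 4: max=43097/12960, min=3, spread=4217/12960
Step 5: max=2541949/777600, min=10879/3600, spread=38417/155520
Step 6: max=151168211/46656000, min=218597/72000, spread=1903471/9331200
Step 7: max=8999069089/2799360000, min=6595759/2160000, spread=18038617/111974400
Step 8: max=537152982851/167961600000, min=596126759/194400000, spread=883978523/6718464000

Answer: 3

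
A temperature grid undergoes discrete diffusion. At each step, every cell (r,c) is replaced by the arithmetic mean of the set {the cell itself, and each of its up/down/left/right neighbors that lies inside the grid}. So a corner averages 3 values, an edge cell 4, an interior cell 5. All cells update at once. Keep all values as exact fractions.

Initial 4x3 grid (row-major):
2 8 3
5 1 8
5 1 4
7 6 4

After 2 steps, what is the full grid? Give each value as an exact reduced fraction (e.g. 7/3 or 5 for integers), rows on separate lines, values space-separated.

Answer: 47/12 583/120 83/18
347/80 15/4 1151/240
343/80 17/4 979/240
5 557/120 161/36

Derivation:
After step 1:
  5 7/2 19/3
  13/4 23/5 4
  9/2 17/5 17/4
  6 9/2 14/3
After step 2:
  47/12 583/120 83/18
  347/80 15/4 1151/240
  343/80 17/4 979/240
  5 557/120 161/36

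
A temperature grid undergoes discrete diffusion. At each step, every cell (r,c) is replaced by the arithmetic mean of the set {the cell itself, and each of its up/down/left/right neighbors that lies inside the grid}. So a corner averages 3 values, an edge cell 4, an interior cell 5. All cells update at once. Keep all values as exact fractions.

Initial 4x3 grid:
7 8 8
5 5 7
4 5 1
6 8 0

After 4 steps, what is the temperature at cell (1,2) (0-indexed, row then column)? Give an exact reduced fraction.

Step 1: cell (1,2) = 21/4
Step 2: cell (1,2) = 133/24
Step 3: cell (1,2) = 19643/3600
Step 4: cell (1,2) = 593231/108000
Full grid after step 4:
  396481/64800 665971/108000 195953/32400
  1237837/216000 1009601/180000 593231/108000
  374299/72000 198353/40000 169837/36000
  23681/4800 1331911/288000 189179/43200

Answer: 593231/108000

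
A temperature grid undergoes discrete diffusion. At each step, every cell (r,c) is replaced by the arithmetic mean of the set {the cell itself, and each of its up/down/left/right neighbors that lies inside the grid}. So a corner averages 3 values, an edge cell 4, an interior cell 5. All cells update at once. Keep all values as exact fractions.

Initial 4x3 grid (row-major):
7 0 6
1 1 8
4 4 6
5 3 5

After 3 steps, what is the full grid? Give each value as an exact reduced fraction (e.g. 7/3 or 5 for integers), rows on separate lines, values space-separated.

Answer: 6913/2160 26459/7200 4499/1080
24229/7200 22487/6000 15827/3600
8723/2400 3029/750 2059/450
349/90 60893/14400 9961/2160

Derivation:
After step 1:
  8/3 7/2 14/3
  13/4 14/5 21/4
  7/2 18/5 23/4
  4 17/4 14/3
After step 2:
  113/36 409/120 161/36
  733/240 92/25 277/60
  287/80 199/50 289/60
  47/12 991/240 44/9
After step 3:
  6913/2160 26459/7200 4499/1080
  24229/7200 22487/6000 15827/3600
  8723/2400 3029/750 2059/450
  349/90 60893/14400 9961/2160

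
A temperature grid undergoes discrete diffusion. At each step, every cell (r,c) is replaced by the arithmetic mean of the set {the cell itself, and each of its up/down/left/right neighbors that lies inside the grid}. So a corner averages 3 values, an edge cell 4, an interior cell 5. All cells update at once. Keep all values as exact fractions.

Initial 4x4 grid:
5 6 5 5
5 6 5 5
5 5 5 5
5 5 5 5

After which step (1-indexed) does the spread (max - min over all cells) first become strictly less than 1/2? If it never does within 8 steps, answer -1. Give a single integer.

Step 1: max=11/2, min=5, spread=1/2
Step 2: max=1289/240, min=5, spread=89/240
  -> spread < 1/2 first at step 2
Step 3: max=719/135, min=5, spread=44/135
Step 4: max=85877/16200, min=3013/600, spread=2263/8100
Step 5: max=102473/19440, min=30209/6000, spread=7181/30375
Step 6: max=38271337/7290000, min=681851/135000, spread=1451383/7290000
Step 7: max=1143874183/218700000, min=4100927/810000, spread=36623893/218700000
Step 8: max=34217676001/6561000000, min=205518379/40500000, spread=923698603/6561000000

Answer: 2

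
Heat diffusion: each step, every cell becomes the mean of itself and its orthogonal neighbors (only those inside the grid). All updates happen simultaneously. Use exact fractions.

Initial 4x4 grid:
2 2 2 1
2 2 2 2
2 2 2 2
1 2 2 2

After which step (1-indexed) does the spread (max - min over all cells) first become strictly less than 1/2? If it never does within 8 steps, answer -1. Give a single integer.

Answer: 1

Derivation:
Step 1: max=2, min=5/3, spread=1/3
  -> spread < 1/2 first at step 1
Step 2: max=2, min=31/18, spread=5/18
Step 3: max=47/24, min=391/216, spread=4/27
Step 4: max=281/144, min=11917/6480, spread=91/810
Step 5: max=4639/2400, min=363247/194400, spread=391/6075
Step 6: max=1248377/648000, min=2193389/1166400, spread=8389/182250
Step 7: max=37298887/19440000, min=330862591/174960000, spread=37714/1366875
Step 8: max=74457991/38880000, min=9951984817/5248800000, spread=780031/41006250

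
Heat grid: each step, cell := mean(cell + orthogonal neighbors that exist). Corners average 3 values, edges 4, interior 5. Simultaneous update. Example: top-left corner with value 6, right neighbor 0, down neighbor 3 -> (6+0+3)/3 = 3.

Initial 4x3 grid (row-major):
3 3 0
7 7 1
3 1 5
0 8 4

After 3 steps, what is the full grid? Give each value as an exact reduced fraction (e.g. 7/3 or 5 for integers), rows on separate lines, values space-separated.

Answer: 1021/270 50417/14400 6173/2160
29231/7200 5227/1500 6089/1800
26491/7200 3001/750 12833/3600
523/135 53737/14400 8893/2160

Derivation:
After step 1:
  13/3 13/4 4/3
  5 19/5 13/4
  11/4 24/5 11/4
  11/3 13/4 17/3
After step 2:
  151/36 763/240 47/18
  953/240 201/50 167/60
  973/240 347/100 247/60
  29/9 1043/240 35/9
After step 3:
  1021/270 50417/14400 6173/2160
  29231/7200 5227/1500 6089/1800
  26491/7200 3001/750 12833/3600
  523/135 53737/14400 8893/2160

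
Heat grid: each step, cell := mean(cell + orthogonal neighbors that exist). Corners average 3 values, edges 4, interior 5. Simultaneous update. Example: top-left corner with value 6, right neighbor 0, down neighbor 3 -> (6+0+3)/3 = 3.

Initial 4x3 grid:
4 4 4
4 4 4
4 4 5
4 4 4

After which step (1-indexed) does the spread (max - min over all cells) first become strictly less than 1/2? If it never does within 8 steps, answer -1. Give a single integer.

Answer: 1

Derivation:
Step 1: max=13/3, min=4, spread=1/3
  -> spread < 1/2 first at step 1
Step 2: max=511/120, min=4, spread=31/120
Step 3: max=4531/1080, min=4, spread=211/1080
Step 4: max=448897/108000, min=7247/1800, spread=14077/108000
Step 5: max=4028407/972000, min=435683/108000, spread=5363/48600
Step 6: max=120380809/29160000, min=242869/60000, spread=93859/1166400
Step 7: max=7208674481/1749600000, min=394136467/97200000, spread=4568723/69984000
Step 8: max=431684435629/104976000000, min=11845618889/2916000000, spread=8387449/167961600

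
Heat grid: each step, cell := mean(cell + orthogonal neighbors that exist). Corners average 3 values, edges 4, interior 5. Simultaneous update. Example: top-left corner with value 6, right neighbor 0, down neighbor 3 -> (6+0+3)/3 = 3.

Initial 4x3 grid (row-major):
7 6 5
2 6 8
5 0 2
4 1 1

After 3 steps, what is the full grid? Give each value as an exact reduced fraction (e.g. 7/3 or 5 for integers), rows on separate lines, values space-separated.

Answer: 3613/720 9593/1800 719/135
10669/2400 26321/6000 16441/3600
23627/7200 19531/6000 1397/450
5933/2160 17047/7200 2569/1080

Derivation:
After step 1:
  5 6 19/3
  5 22/5 21/4
  11/4 14/5 11/4
  10/3 3/2 4/3
After step 2:
  16/3 163/30 211/36
  343/80 469/100 281/60
  833/240 71/25 91/30
  91/36 269/120 67/36
After step 3:
  3613/720 9593/1800 719/135
  10669/2400 26321/6000 16441/3600
  23627/7200 19531/6000 1397/450
  5933/2160 17047/7200 2569/1080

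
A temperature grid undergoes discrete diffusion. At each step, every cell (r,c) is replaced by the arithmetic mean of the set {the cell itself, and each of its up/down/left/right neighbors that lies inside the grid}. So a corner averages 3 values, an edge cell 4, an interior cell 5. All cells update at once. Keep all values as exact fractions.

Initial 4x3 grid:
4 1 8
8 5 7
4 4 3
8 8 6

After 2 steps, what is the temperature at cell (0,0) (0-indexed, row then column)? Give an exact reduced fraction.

Answer: 169/36

Derivation:
Step 1: cell (0,0) = 13/3
Step 2: cell (0,0) = 169/36
Full grid after step 2:
  169/36 115/24 187/36
  247/48 253/50 253/48
  1363/240 273/50 1273/240
  115/18 709/120 103/18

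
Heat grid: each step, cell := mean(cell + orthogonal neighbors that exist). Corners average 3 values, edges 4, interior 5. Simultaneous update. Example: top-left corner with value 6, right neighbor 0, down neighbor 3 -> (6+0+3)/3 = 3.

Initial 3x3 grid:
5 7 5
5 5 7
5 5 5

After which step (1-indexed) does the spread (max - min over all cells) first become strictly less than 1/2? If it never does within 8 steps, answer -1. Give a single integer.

Answer: 4

Derivation:
Step 1: max=19/3, min=5, spread=4/3
Step 2: max=233/40, min=5, spread=33/40
Step 3: max=3137/540, min=236/45, spread=61/108
Step 4: max=183439/32400, min=7111/1350, spread=511/1296
  -> spread < 1/2 first at step 4
Step 5: max=10949933/1944000, min=96401/18000, spread=4309/15552
Step 6: max=650583751/116640000, min=13081237/2430000, spread=36295/186624
Step 7: max=38877170597/6998400000, min=3160135831/583200000, spread=305773/2239488
Step 8: max=2322834670159/419904000000, min=31702575497/5832000000, spread=2575951/26873856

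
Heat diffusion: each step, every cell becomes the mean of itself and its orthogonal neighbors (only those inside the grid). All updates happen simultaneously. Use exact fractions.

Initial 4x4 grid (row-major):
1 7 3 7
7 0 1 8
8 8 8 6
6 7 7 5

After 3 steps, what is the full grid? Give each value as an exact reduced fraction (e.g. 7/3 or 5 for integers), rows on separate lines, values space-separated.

After step 1:
  5 11/4 9/2 6
  4 23/5 4 11/2
  29/4 31/5 6 27/4
  7 7 27/4 6
After step 2:
  47/12 337/80 69/16 16/3
  417/80 431/100 123/25 89/16
  489/80 621/100 297/50 97/16
  85/12 539/80 103/16 13/2
After step 3:
  1601/360 10051/2400 11267/2400 365/72
  11731/2400 4973/1000 5009/1000 13127/2400
  14771/2400 2931/500 2957/500 4813/800
  299/45 15881/2400 5123/800 19/3

Answer: 1601/360 10051/2400 11267/2400 365/72
11731/2400 4973/1000 5009/1000 13127/2400
14771/2400 2931/500 2957/500 4813/800
299/45 15881/2400 5123/800 19/3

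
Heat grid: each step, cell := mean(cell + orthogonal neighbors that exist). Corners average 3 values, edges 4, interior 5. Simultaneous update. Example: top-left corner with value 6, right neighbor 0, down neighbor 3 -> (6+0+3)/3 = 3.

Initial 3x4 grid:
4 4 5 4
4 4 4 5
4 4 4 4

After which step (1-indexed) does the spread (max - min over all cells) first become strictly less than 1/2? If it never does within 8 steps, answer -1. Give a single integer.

Answer: 2

Derivation:
Step 1: max=14/3, min=4, spread=2/3
Step 2: max=353/80, min=4, spread=33/80
  -> spread < 1/2 first at step 2
Step 3: max=9499/2160, min=4, spread=859/2160
Step 4: max=560003/129600, min=7279/1800, spread=7183/25920
Step 5: max=33443077/7776000, min=438211/108000, spread=378377/1555200
Step 6: max=1991901623/466560000, min=4409789/1080000, spread=3474911/18662400
Step 7: max=119057200357/27993600000, min=398253989/97200000, spread=174402061/1119744000
Step 8: max=7115748566063/1679616000000, min=47967816727/11664000000, spread=1667063659/13436928000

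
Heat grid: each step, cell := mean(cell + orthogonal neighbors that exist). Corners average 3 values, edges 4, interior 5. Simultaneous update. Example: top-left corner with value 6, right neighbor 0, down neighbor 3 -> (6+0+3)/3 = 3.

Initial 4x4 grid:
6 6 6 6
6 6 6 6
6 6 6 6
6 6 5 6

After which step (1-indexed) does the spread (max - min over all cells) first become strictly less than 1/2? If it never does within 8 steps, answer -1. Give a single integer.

Answer: 1

Derivation:
Step 1: max=6, min=17/3, spread=1/3
  -> spread < 1/2 first at step 1
Step 2: max=6, min=689/120, spread=31/120
Step 3: max=6, min=6269/1080, spread=211/1080
Step 4: max=6, min=631157/108000, spread=16843/108000
Step 5: max=53921/9000, min=5693357/972000, spread=130111/972000
Step 6: max=3232841/540000, min=171317633/29160000, spread=3255781/29160000
Step 7: max=3228893/540000, min=5148446309/874800000, spread=82360351/874800000
Step 8: max=580693559/97200000, min=154712683109/26244000000, spread=2074577821/26244000000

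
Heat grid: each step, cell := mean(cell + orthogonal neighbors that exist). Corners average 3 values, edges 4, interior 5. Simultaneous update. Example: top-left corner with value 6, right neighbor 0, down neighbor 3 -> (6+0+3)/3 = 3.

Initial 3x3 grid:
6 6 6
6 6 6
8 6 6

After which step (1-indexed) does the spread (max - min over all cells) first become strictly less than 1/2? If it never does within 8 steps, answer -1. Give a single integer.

Answer: 3

Derivation:
Step 1: max=20/3, min=6, spread=2/3
Step 2: max=59/9, min=6, spread=5/9
Step 3: max=689/108, min=6, spread=41/108
  -> spread < 1/2 first at step 3
Step 4: max=41011/6480, min=1091/180, spread=347/1296
Step 5: max=2439737/388800, min=10957/1800, spread=2921/15552
Step 6: max=145796539/23328000, min=1321483/216000, spread=24611/186624
Step 7: max=8716802033/1399680000, min=29816741/4860000, spread=207329/2239488
Step 8: max=521914752451/83980800000, min=1594001599/259200000, spread=1746635/26873856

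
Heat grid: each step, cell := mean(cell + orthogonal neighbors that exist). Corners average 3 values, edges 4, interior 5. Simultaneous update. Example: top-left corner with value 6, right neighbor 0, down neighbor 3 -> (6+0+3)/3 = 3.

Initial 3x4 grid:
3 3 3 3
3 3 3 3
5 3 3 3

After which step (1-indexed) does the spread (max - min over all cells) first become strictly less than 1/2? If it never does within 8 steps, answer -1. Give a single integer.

Step 1: max=11/3, min=3, spread=2/3
Step 2: max=32/9, min=3, spread=5/9
Step 3: max=365/108, min=3, spread=41/108
  -> spread < 1/2 first at step 3
Step 4: max=43097/12960, min=3, spread=4217/12960
Step 5: max=2541949/777600, min=10879/3600, spread=38417/155520
Step 6: max=151168211/46656000, min=218597/72000, spread=1903471/9331200
Step 7: max=8999069089/2799360000, min=6595759/2160000, spread=18038617/111974400
Step 8: max=537152982851/167961600000, min=596126759/194400000, spread=883978523/6718464000

Answer: 3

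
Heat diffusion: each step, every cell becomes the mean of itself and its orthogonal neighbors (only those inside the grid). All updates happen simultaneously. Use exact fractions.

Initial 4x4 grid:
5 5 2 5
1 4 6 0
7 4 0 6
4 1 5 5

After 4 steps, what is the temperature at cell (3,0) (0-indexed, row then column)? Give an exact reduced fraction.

Step 1: cell (3,0) = 4
Step 2: cell (3,0) = 23/6
Step 3: cell (3,0) = 1327/360
Step 4: cell (3,0) = 40609/10800
Full grid after step 4:
  249841/64800 413033/108000 15241/4320 115543/32400
  840001/216000 658531/180000 330133/90000 9283/2700
  89537/24000 112363/30000 632249/180000 99541/27000
  40609/10800 259891/72000 803513/216000 233843/64800

Answer: 40609/10800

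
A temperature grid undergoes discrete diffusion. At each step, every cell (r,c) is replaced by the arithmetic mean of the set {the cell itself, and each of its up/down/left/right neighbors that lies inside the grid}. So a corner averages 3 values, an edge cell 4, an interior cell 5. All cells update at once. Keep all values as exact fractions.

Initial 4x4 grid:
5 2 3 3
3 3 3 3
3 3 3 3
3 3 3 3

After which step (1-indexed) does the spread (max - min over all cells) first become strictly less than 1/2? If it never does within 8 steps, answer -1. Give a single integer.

Answer: 2

Derivation:
Step 1: max=7/2, min=11/4, spread=3/4
Step 2: max=121/36, min=291/100, spread=203/450
  -> spread < 1/2 first at step 2
Step 3: max=11479/3600, min=887/300, spread=167/720
Step 4: max=102589/32400, min=16009/5400, spread=1307/6480
Step 5: max=3032887/972000, min=804419/270000, spread=684893/4860000
Step 6: max=90552223/29160000, min=645817/216000, spread=210433/1822500
Step 7: max=2700463219/874800000, min=50551/16875, spread=79899379/874800000
Step 8: max=80755462939/26244000000, min=14578476331/4860000000, spread=5079226879/65610000000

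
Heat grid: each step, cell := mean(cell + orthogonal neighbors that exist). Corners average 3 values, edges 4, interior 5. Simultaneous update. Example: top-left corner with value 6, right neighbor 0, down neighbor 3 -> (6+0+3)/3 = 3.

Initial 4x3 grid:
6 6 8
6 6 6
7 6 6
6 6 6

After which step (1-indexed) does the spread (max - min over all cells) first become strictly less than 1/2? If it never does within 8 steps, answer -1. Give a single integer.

Answer: 3

Derivation:
Step 1: max=20/3, min=6, spread=2/3
Step 2: max=59/9, min=6, spread=5/9
Step 3: max=689/108, min=2197/360, spread=299/1080
  -> spread < 1/2 first at step 3
Step 4: max=411577/64800, min=66047/10800, spread=3059/12960
Step 5: max=24506333/3888000, min=19911859/3240000, spread=3060511/19440000
Step 6: max=1466835727/233280000, min=29938349/4860000, spread=1191799/9331200
Step 7: max=87754196693/13996800000, min=71956533079/11664000000, spread=7031784991/69984000000
Step 8: max=5257495154287/839808000000, min=4324096782011/699840000000, spread=342895079369/4199040000000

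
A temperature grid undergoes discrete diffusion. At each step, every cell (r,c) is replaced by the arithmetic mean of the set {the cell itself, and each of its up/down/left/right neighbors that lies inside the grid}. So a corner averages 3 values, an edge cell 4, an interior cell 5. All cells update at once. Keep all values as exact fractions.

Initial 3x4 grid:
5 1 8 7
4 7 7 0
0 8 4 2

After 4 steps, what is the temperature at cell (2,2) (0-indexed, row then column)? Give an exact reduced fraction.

Step 1: cell (2,2) = 21/4
Step 2: cell (2,2) = 43/10
Step 3: cell (2,2) = 901/200
Step 4: cell (2,2) = 53569/12000
Full grid after step 4:
  73769/16200 64607/13500 9699/2000 6427/1350
  974867/216000 210089/45000 23571/5000 323749/72000
  48221/10800 164827/36000 53569/12000 1733/400

Answer: 53569/12000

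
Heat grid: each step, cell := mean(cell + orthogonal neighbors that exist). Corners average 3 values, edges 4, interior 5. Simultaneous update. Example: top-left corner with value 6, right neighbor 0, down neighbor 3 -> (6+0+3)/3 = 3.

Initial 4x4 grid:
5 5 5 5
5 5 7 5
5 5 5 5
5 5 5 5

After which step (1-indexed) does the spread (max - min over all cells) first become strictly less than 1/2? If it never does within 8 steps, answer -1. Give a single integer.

Step 1: max=11/2, min=5, spread=1/2
Step 2: max=136/25, min=5, spread=11/25
  -> spread < 1/2 first at step 2
Step 3: max=6367/1200, min=5, spread=367/1200
Step 4: max=28571/5400, min=1513/300, spread=1337/5400
Step 5: max=851669/162000, min=45469/9000, spread=33227/162000
Step 6: max=25514327/4860000, min=274049/54000, spread=849917/4860000
Step 7: max=762714347/145800000, min=4118533/810000, spread=21378407/145800000
Step 8: max=22836462371/4374000000, min=1238688343/243000000, spread=540072197/4374000000

Answer: 2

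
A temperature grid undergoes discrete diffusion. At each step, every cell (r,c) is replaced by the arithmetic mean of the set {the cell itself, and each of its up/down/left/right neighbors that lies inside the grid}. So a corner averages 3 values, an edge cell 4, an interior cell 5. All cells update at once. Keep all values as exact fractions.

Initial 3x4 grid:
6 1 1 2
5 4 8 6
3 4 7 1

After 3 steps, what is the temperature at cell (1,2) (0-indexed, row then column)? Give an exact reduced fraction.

Step 1: cell (1,2) = 26/5
Step 2: cell (1,2) = 437/100
Step 3: cell (1,2) = 25633/6000
Full grid after step 3:
  1399/360 4591/1200 4481/1200 2699/720
  10027/2400 2099/500 25633/6000 60137/14400
  391/90 1797/400 16493/3600 9907/2160

Answer: 25633/6000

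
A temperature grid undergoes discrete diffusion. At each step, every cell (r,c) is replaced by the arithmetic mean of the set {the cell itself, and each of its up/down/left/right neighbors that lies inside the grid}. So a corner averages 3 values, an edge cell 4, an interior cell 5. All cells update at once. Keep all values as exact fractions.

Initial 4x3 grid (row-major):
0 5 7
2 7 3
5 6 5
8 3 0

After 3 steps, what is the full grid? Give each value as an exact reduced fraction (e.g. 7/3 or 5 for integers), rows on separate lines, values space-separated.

Answer: 4183/1080 62971/14400 3337/720
30563/7200 13207/3000 933/200
32843/7200 2267/500 15209/3600
2543/540 20807/4800 8677/2160

Derivation:
After step 1:
  7/3 19/4 5
  7/2 23/5 11/2
  21/4 26/5 7/2
  16/3 17/4 8/3
After step 2:
  127/36 1001/240 61/12
  941/240 471/100 93/20
  1157/240 114/25 253/60
  89/18 349/80 125/36
After step 3:
  4183/1080 62971/14400 3337/720
  30563/7200 13207/3000 933/200
  32843/7200 2267/500 15209/3600
  2543/540 20807/4800 8677/2160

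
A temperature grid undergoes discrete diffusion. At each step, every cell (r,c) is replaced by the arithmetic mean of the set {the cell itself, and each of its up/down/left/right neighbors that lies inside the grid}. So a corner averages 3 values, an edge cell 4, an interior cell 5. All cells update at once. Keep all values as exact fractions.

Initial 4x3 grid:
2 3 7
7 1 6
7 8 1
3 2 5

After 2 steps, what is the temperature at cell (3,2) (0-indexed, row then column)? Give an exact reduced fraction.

Answer: 73/18

Derivation:
Step 1: cell (3,2) = 8/3
Step 2: cell (3,2) = 73/18
Full grid after step 2:
  23/6 211/48 37/9
  39/8 401/100 229/48
  183/40 491/100 913/240
  59/12 449/120 73/18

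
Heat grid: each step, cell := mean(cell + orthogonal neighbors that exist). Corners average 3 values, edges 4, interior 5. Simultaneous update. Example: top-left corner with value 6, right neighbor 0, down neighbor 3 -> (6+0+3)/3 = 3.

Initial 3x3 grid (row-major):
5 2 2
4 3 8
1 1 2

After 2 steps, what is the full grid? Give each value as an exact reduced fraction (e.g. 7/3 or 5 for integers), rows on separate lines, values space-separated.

Answer: 119/36 107/30 43/12
751/240 307/100 901/240
7/3 661/240 55/18

Derivation:
After step 1:
  11/3 3 4
  13/4 18/5 15/4
  2 7/4 11/3
After step 2:
  119/36 107/30 43/12
  751/240 307/100 901/240
  7/3 661/240 55/18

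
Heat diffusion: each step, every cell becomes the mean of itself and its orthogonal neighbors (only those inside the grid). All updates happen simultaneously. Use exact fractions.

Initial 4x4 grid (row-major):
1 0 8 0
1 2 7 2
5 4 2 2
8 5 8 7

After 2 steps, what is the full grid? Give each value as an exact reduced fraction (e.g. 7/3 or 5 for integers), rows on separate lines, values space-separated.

After step 1:
  2/3 11/4 15/4 10/3
  9/4 14/5 21/5 11/4
  9/2 18/5 23/5 13/4
  6 25/4 11/2 17/3
After step 2:
  17/9 299/120 421/120 59/18
  613/240 78/25 181/50 203/60
  327/80 87/20 423/100 61/15
  67/12 427/80 1321/240 173/36

Answer: 17/9 299/120 421/120 59/18
613/240 78/25 181/50 203/60
327/80 87/20 423/100 61/15
67/12 427/80 1321/240 173/36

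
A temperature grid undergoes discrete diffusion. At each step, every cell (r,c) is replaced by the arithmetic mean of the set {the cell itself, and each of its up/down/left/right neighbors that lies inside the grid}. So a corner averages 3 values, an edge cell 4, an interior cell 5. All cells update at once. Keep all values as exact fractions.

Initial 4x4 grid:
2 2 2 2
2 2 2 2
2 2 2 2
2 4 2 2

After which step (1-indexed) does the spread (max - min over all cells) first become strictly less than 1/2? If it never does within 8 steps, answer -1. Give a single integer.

Step 1: max=8/3, min=2, spread=2/3
Step 2: max=151/60, min=2, spread=31/60
Step 3: max=1291/540, min=2, spread=211/540
  -> spread < 1/2 first at step 3
Step 4: max=124843/54000, min=2, spread=16843/54000
Step 5: max=1110643/486000, min=9079/4500, spread=130111/486000
Step 6: max=32802367/14580000, min=547159/270000, spread=3255781/14580000
Step 7: max=975153691/437400000, min=551107/270000, spread=82360351/437400000
Step 8: max=28995316891/13122000000, min=99706441/48600000, spread=2074577821/13122000000

Answer: 3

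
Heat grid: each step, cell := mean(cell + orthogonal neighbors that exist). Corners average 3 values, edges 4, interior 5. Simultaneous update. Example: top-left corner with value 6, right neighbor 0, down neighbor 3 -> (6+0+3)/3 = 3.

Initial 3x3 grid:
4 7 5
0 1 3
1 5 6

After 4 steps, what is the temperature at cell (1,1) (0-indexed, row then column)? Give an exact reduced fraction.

Answer: 1220971/360000

Derivation:
Step 1: cell (1,1) = 16/5
Step 2: cell (1,1) = 319/100
Step 3: cell (1,1) = 20693/6000
Step 4: cell (1,1) = 1220971/360000
Full grid after step 4:
  419849/129600 3142183/864000 3521/900
  1317779/432000 1220971/360000 3301933/864000
  124583/43200 2825683/864000 116831/32400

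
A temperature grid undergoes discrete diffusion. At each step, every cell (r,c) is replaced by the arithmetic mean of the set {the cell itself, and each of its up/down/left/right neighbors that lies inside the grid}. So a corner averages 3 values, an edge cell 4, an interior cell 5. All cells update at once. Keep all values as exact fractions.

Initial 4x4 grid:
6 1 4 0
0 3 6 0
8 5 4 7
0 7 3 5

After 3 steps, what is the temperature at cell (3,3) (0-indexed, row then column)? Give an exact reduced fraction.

Answer: 649/144

Derivation:
Step 1: cell (3,3) = 5
Step 2: cell (3,3) = 55/12
Step 3: cell (3,3) = 649/144
Full grid after step 3:
  1363/432 23243/7200 20819/7200 2947/1080
  13459/3600 21089/6000 2117/600 23819/7200
  4729/1200 217/50 8403/2000 9841/2400
  22/5 1743/400 5533/1200 649/144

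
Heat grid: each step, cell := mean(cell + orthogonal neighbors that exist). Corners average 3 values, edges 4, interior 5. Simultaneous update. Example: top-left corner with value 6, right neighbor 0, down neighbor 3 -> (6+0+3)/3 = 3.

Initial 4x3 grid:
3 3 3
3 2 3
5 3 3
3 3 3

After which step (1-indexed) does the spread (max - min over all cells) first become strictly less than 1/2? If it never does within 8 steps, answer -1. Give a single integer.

Step 1: max=11/3, min=11/4, spread=11/12
Step 2: max=817/240, min=17/6, spread=137/240
Step 3: max=7207/2160, min=1033/360, spread=1009/2160
  -> spread < 1/2 first at step 3
Step 4: max=42209/12960, min=25061/8640, spread=1847/5184
Step 5: max=625141/194400, min=1518937/518400, spread=444317/1555200
Step 6: max=74188117/23328000, min=91979711/31104000, spread=4162667/18662400
Step 7: max=4417684583/1399680000, min=5557364509/1866240000, spread=199728961/1119744000
Step 8: max=263439391057/83980800000, min=335396315351/111974400000, spread=1902744727/13436928000

Answer: 3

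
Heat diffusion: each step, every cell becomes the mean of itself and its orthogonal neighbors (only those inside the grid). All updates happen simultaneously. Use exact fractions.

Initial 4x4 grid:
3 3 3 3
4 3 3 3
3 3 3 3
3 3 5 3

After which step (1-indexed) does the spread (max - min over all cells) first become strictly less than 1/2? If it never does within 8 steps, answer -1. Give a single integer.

Answer: 3

Derivation:
Step 1: max=11/3, min=3, spread=2/3
Step 2: max=211/60, min=3, spread=31/60
Step 3: max=1831/540, min=3, spread=211/540
  -> spread < 1/2 first at step 3
Step 4: max=179779/54000, min=229/75, spread=14899/54000
Step 5: max=1600909/486000, min=3454/1125, spread=108781/486000
Step 6: max=158853031/48600000, min=185971/60000, spread=8216521/48600000
Step 7: max=1421550361/437400000, min=1261103/405000, spread=59559121/437400000
Step 8: max=141687178939/43740000000, min=1520959357/486000000, spread=4800836809/43740000000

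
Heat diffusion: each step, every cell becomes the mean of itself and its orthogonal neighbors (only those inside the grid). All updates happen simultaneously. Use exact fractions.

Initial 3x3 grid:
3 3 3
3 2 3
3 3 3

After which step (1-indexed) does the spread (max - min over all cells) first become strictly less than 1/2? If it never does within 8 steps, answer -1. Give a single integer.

Step 1: max=3, min=11/4, spread=1/4
  -> spread < 1/2 first at step 1
Step 2: max=231/80, min=69/25, spread=51/400
Step 3: max=1033/360, min=13577/4800, spread=589/14400
Step 4: max=822919/288000, min=85057/30000, spread=31859/1440000
Step 5: max=5135279/1800000, min=49148393/17280000, spread=751427/86400000
Step 6: max=2955336871/1036800000, min=307365313/108000000, spread=23149331/5184000000
Step 7: max=18465068111/6480000000, min=177141345737/62208000000, spread=616540643/311040000000
Step 8: max=10633507991239/3732480000000, min=1107287546017/388800000000, spread=17737747379/18662400000000

Answer: 1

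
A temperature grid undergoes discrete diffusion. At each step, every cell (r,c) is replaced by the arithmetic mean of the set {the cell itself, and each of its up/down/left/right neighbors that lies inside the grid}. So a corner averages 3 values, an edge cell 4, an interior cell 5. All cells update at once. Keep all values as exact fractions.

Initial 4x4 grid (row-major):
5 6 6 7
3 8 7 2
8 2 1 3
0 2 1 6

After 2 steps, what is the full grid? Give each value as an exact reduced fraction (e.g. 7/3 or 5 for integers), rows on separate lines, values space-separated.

After step 1:
  14/3 25/4 13/2 5
  6 26/5 24/5 19/4
  13/4 21/5 14/5 3
  10/3 5/4 5/2 10/3
After step 2:
  203/36 1357/240 451/80 65/12
  1147/240 529/100 481/100 351/80
  1007/240 167/50 173/50 833/240
  47/18 677/240 593/240 53/18

Answer: 203/36 1357/240 451/80 65/12
1147/240 529/100 481/100 351/80
1007/240 167/50 173/50 833/240
47/18 677/240 593/240 53/18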